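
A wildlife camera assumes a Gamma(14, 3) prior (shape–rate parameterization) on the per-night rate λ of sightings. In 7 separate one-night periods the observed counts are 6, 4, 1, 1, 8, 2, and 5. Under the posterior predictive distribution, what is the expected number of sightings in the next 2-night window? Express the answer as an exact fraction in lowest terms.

41/5

Total count: 6 + 4 + 1 + 1 + 8 + 2 + 5 = 27.
Total exposure: 7 nights.
Gamma(α, β) with Poisson data over total exposure Σt gives posterior Gamma(α+Σx, β+Σt) = Gamma(41, 10).
Predictive mean over a 2-night window = T·E[λ|data] = 2·41/10 = 41/5.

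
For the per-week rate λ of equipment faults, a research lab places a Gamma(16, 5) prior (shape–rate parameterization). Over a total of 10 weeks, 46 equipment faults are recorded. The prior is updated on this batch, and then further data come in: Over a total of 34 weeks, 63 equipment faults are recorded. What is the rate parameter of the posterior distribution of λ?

49

Total count 46 over total exposure 10 weeks.
After the first batch: Gamma(16 + 46, 5 + 10) = Gamma(62, 15).
Total count 63 over total exposure 34 weeks.
After the second batch: Gamma(62 + 63, 15 + 34) = Gamma(125, 49).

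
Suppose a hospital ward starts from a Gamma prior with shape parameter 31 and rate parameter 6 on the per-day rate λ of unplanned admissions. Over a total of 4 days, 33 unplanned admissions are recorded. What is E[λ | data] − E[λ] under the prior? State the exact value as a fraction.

37/30

Total count 33 over total exposure 4 days.
Conjugate update: add total count to the shape and total exposure to the rate, giving Gamma(64, 10).
Posterior mean = 64/10 = 32/5; prior mean = 31/6 = 31/6. Difference = 32/5 − 31/6 = 37/30.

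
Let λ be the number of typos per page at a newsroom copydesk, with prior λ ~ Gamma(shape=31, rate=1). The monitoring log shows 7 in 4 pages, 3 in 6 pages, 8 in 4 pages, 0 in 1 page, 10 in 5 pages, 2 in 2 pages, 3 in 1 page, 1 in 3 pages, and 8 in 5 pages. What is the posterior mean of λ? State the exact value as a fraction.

Total count: 7 + 3 + 8 + 0 + 10 + 2 + 3 + 1 + 8 = 42.
Total exposure: 4 + 6 + 4 + 1 + 5 + 2 + 1 + 3 + 5 = 31 pages.
Gamma(α, β) with Poisson data over total exposure Σt gives posterior Gamma(α+Σx, β+Σt) = Gamma(73, 32).
Posterior mean = α'/β' = 73/32.

73/32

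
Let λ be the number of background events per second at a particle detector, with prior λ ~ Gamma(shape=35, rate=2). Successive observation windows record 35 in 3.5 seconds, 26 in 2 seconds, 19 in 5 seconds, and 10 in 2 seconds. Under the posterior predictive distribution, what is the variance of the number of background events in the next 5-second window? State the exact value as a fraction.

48750/841

Total count: 35 + 26 + 19 + 10 = 90.
Total exposure: 3.5 + 2 + 5 + 2 = 12.5 seconds.
Gamma(α, β) with Poisson data over total exposure Σt gives posterior Gamma(α+Σx, β+Σt) = Gamma(125, 29/2).
The posterior predictive for a window of length T is Negative Binomial with variance T·α'·(β'+T)/β'² = 5·125·(39/2)/(841/4) = 48750/841.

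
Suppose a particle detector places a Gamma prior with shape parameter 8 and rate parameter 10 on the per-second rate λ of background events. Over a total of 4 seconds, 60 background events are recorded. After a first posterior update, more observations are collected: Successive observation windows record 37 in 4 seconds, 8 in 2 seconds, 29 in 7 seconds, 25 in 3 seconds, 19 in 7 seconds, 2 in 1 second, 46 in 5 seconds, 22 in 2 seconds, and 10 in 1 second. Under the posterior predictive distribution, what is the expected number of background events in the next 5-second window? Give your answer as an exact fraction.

665/23

Total count 60 over total exposure 4 seconds.
After the first batch: Gamma(8 + 60, 10 + 4) = Gamma(68, 14).
Total count: 37 + 8 + 29 + 25 + 19 + 2 + 46 + 22 + 10 = 198.
Total exposure: 4 + 2 + 7 + 3 + 7 + 1 + 5 + 2 + 1 = 32 seconds.
After the second batch: Gamma(68 + 198, 14 + 32) = Gamma(266, 46).
Predictive mean over a 5-second window = T·E[λ|data] = 5·266/46 = 665/23.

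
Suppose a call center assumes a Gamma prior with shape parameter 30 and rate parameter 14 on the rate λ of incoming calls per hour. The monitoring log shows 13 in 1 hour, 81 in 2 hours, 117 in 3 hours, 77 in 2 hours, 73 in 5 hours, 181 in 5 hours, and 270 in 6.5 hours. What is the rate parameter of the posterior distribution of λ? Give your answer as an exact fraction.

Total count: 13 + 81 + 117 + 77 + 73 + 181 + 270 = 812.
Total exposure: 1 + 2 + 3 + 2 + 5 + 5 + 6.5 = 24.5 hours.
By Gamma–Poisson conjugacy, the posterior is Gamma(α + Σx, β + Σt) = Gamma(30 + 812, 14 + 24.5) = Gamma(842, 77/2).

77/2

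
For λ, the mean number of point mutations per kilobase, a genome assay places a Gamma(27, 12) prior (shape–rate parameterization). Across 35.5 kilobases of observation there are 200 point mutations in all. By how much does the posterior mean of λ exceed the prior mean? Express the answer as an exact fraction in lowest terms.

Total count 200 over total exposure 35.5 kilobases.
By Gamma–Poisson conjugacy, the posterior is Gamma(α + Σx, β + Σt) = Gamma(27 + 200, 12 + 35.5) = Gamma(227, 95/2).
Posterior mean = 227/(95/2) = 454/95; prior mean = 27/12 = 9/4. Difference = 454/95 − 9/4 = 961/380.

961/380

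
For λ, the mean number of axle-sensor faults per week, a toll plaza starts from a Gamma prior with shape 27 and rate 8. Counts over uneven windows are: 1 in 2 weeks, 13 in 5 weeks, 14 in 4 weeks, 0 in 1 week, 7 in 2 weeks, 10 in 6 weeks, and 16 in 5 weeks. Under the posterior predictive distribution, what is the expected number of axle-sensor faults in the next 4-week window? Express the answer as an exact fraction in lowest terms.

32/3

Total count: 1 + 13 + 14 + 0 + 7 + 10 + 16 = 61.
Total exposure: 2 + 5 + 4 + 1 + 2 + 6 + 5 = 25 weeks.
By Gamma–Poisson conjugacy, the posterior is Gamma(α + Σx, β + Σt) = Gamma(27 + 61, 8 + 25) = Gamma(88, 33).
Predictive mean over a 4-week window = T·E[λ|data] = 4·88/33 = 32/3.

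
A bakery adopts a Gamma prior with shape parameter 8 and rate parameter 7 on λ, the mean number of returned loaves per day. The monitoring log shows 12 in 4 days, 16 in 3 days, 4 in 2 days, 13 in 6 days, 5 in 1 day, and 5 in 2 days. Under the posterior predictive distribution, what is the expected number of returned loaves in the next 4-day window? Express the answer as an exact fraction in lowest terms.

Total count: 12 + 16 + 4 + 13 + 5 + 5 = 55.
Total exposure: 4 + 3 + 2 + 6 + 1 + 2 = 18 days.
Posterior: α' = 8 + 55 = 63, β' = 7 + 18 = 25.
Predictive mean over a 4-day window = T·E[λ|data] = 4·63/25 = 252/25.

252/25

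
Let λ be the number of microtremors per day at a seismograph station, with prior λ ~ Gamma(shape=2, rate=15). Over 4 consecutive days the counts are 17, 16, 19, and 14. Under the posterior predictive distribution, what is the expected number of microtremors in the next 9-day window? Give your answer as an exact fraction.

612/19

Total count: 17 + 16 + 19 + 14 = 66.
Total exposure: 4 days.
Gamma(α, β) with Poisson data over total exposure Σt gives posterior Gamma(α+Σx, β+Σt) = Gamma(68, 19).
Predictive mean over a 9-day window = T·E[λ|data] = 9·68/19 = 612/19.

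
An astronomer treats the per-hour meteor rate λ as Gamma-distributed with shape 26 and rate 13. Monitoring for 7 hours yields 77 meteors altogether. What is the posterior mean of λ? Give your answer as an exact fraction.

103/20

Total count 77 over total exposure 7 hours.
Posterior: α' = 26 + 77 = 103, β' = 13 + 7 = 20.
Posterior mean = α'/β' = 103/20.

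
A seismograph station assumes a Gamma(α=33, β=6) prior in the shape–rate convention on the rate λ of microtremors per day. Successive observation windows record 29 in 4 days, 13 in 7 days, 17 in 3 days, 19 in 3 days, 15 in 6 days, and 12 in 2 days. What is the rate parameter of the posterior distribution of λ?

31

Total count: 29 + 13 + 17 + 19 + 15 + 12 = 105.
Total exposure: 4 + 7 + 3 + 3 + 6 + 2 = 25 days.
The Gamma prior is conjugate for the Poisson rate, so λ | data ~ Gamma(33+105, 6+25) = Gamma(138, 31).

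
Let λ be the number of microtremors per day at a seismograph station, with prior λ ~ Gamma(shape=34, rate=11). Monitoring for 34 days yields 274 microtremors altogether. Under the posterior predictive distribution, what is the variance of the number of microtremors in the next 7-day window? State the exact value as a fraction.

112112/2025

Total count 274 over total exposure 34 days.
Gamma(α, β) with Poisson data over total exposure Σt gives posterior Gamma(α+Σx, β+Σt) = Gamma(308, 45).
The posterior predictive for a window of length T is Negative Binomial with variance T·α'·(β'+T)/β'² = 7·308·52/2025 = 112112/2025.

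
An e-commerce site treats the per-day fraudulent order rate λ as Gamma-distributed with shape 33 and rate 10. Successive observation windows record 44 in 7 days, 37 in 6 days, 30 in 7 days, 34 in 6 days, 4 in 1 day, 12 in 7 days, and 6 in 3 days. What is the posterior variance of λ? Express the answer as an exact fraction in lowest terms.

200/2209

Total count: 44 + 37 + 30 + 34 + 4 + 12 + 6 = 167.
Total exposure: 7 + 6 + 7 + 6 + 1 + 7 + 3 = 37 days.
Conjugate update: add total count to the shape and total exposure to the rate, giving Gamma(200, 47).
Posterior variance = α'/β'² = 200/2209.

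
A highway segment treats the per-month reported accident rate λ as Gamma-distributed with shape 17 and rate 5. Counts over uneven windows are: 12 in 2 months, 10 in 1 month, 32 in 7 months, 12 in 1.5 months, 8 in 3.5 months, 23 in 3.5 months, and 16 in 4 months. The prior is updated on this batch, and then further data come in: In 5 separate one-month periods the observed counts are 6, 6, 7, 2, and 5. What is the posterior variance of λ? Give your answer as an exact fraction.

Total count: 12 + 10 + 32 + 12 + 8 + 23 + 16 = 113.
Total exposure: 2 + 1 + 7 + 1.5 + 3.5 + 3.5 + 4 = 22.5 months.
After the first batch: Gamma(17 + 113, 5 + 22.5) = Gamma(130, 55/2).
Total count: 6 + 6 + 7 + 2 + 5 = 26.
Total exposure: 5 months.
After the second batch: Gamma(130 + 26, 55/2 + 5) = Gamma(156, 65/2).
Posterior variance = α'/β'² = 156/(4225/4) = 48/325.

48/325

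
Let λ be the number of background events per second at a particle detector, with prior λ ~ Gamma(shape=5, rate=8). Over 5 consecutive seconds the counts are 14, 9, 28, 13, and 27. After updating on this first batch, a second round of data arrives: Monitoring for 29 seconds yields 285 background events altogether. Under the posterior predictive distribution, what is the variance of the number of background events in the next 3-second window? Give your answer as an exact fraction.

5715/196

Total count: 14 + 9 + 28 + 13 + 27 = 91.
Total exposure: 5 seconds.
After the first batch: Gamma(5 + 91, 8 + 5) = Gamma(96, 13).
Total count 285 over total exposure 29 seconds.
After the second batch: Gamma(96 + 285, 13 + 29) = Gamma(381, 42).
The posterior predictive for a window of length T is Negative Binomial with variance T·α'·(β'+T)/β'² = 3·381·45/1764 = 5715/196.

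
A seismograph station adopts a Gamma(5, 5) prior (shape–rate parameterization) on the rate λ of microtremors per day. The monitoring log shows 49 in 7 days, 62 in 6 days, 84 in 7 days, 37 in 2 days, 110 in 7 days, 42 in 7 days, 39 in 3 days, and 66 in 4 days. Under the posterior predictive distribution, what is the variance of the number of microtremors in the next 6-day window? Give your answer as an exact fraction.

2223/32

Total count: 49 + 62 + 84 + 37 + 110 + 42 + 39 + 66 = 489.
Total exposure: 7 + 6 + 7 + 2 + 7 + 7 + 3 + 4 = 43 days.
Gamma(α, β) with Poisson data over total exposure Σt gives posterior Gamma(α+Σx, β+Σt) = Gamma(494, 48).
The posterior predictive for a window of length T is Negative Binomial with variance T·α'·(β'+T)/β'² = 6·494·54/2304 = 2223/32.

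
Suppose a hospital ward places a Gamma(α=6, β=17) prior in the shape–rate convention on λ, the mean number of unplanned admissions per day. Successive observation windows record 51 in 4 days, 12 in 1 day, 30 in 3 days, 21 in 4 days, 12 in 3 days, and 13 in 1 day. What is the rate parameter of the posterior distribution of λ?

33

Total count: 51 + 12 + 30 + 21 + 12 + 13 = 139.
Total exposure: 4 + 1 + 3 + 4 + 3 + 1 = 16 days.
By Gamma–Poisson conjugacy, the posterior is Gamma(α + Σx, β + Σt) = Gamma(6 + 139, 17 + 16) = Gamma(145, 33).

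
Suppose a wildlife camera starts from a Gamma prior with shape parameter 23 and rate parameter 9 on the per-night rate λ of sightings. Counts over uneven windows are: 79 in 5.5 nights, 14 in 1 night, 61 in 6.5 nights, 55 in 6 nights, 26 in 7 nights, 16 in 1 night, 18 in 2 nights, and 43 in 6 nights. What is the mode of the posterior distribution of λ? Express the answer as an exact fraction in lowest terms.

167/22

Total count: 79 + 14 + 61 + 55 + 26 + 16 + 18 + 43 = 312.
Total exposure: 5.5 + 1 + 6.5 + 6 + 7 + 1 + 2 + 6 = 35 nights.
Gamma(α, β) with Poisson data over total exposure Σt gives posterior Gamma(α+Σx, β+Σt) = Gamma(335, 44).
Posterior mode = (α'−1)/β' = 334/44 = 167/22.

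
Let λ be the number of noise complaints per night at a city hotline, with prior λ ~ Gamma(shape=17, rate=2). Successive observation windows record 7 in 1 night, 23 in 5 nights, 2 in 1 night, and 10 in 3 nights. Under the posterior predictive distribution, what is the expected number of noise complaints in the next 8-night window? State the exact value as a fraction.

118/3

Total count: 7 + 23 + 2 + 10 = 42.
Total exposure: 1 + 5 + 1 + 3 = 10 nights.
Gamma(α, β) with Poisson data over total exposure Σt gives posterior Gamma(α+Σx, β+Σt) = Gamma(59, 12).
Predictive mean over an 8-night window = T·E[λ|data] = 8·59/12 = 118/3.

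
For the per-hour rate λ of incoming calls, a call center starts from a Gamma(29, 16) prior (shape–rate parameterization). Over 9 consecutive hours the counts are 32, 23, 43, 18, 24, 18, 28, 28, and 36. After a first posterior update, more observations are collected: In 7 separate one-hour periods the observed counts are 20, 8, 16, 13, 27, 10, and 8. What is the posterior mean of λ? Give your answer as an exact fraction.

Total count: 32 + 23 + 43 + 18 + 24 + 18 + 28 + 28 + 36 = 250.
Total exposure: 9 hours.
After the first batch: Gamma(29 + 250, 16 + 9) = Gamma(279, 25).
Total count: 20 + 8 + 16 + 13 + 27 + 10 + 8 = 102.
Total exposure: 7 hours.
After the second batch: Gamma(279 + 102, 25 + 7) = Gamma(381, 32).
Posterior mean = α'/β' = 381/32.

381/32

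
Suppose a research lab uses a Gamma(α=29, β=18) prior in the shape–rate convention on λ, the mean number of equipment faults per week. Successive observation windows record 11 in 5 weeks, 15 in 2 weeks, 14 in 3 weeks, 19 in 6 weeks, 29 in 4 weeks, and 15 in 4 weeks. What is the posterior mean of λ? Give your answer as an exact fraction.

22/7

Total count: 11 + 15 + 14 + 19 + 29 + 15 = 103.
Total exposure: 5 + 2 + 3 + 6 + 4 + 4 = 24 weeks.
Conjugate update: add total count to the shape and total exposure to the rate, giving Gamma(132, 42).
Posterior mean = α'/β' = 132/42 = 22/7.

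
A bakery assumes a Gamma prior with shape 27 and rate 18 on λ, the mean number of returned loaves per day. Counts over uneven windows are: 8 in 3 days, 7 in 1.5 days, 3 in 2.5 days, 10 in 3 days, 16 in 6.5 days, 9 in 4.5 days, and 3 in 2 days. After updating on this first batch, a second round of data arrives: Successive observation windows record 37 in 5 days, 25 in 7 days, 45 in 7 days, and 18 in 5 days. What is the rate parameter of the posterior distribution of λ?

65

Total count: 8 + 7 + 3 + 10 + 16 + 9 + 3 = 56.
Total exposure: 3 + 1.5 + 2.5 + 3 + 6.5 + 4.5 + 2 = 23 days.
After the first batch: Gamma(27 + 56, 18 + 23) = Gamma(83, 41).
Total count: 37 + 25 + 45 + 18 = 125.
Total exposure: 5 + 7 + 7 + 5 = 24 days.
After the second batch: Gamma(83 + 125, 41 + 24) = Gamma(208, 65).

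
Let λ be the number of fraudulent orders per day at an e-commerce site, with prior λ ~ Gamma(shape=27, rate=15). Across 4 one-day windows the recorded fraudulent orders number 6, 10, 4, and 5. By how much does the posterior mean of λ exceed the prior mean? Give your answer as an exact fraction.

Total count: 6 + 10 + 4 + 5 = 25.
Total exposure: 4 days.
The Gamma prior is conjugate for the Poisson rate, so λ | data ~ Gamma(27+25, 15+4) = Gamma(52, 19).
Posterior mean = 52/19 = 52/19; prior mean = 27/15 = 9/5. Difference = 52/19 − 9/5 = 89/95.

89/95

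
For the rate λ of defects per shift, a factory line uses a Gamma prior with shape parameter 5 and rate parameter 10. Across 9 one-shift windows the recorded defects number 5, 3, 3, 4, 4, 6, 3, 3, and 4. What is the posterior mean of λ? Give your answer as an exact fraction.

Total count: 5 + 3 + 3 + 4 + 4 + 6 + 3 + 3 + 4 = 35.
Total exposure: 9 shifts.
The Gamma prior is conjugate for the Poisson rate, so λ | data ~ Gamma(5+35, 10+9) = Gamma(40, 19).
Posterior mean = α'/β' = 40/19.

40/19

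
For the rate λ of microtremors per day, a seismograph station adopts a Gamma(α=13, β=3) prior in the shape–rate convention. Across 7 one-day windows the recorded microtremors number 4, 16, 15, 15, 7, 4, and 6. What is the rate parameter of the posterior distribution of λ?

10

Total count: 4 + 16 + 15 + 15 + 7 + 4 + 6 = 67.
Total exposure: 7 days.
Posterior: α' = 13 + 67 = 80, β' = 3 + 7 = 10.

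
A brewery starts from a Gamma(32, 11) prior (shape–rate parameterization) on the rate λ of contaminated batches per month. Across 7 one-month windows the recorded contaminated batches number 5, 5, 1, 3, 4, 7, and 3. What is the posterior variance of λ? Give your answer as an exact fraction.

5/27

Total count: 5 + 5 + 1 + 3 + 4 + 7 + 3 = 28.
Total exposure: 7 months.
The Gamma prior is conjugate for the Poisson rate, so λ | data ~ Gamma(32+28, 11+7) = Gamma(60, 18).
Posterior variance = α'/β'² = 60/324 = 5/27.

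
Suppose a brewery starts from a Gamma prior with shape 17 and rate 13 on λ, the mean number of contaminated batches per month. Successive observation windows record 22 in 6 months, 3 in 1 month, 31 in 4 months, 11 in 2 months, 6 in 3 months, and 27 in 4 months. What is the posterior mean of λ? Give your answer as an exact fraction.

39/11

Total count: 22 + 3 + 31 + 11 + 6 + 27 = 100.
Total exposure: 6 + 1 + 4 + 2 + 3 + 4 = 20 months.
Conjugate update: add total count to the shape and total exposure to the rate, giving Gamma(117, 33).
Posterior mean = α'/β' = 117/33 = 39/11.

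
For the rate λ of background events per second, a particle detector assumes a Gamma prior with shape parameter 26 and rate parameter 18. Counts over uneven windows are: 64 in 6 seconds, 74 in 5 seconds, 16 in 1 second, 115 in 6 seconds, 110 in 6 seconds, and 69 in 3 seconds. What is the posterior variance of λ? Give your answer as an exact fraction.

158/675

Total count: 64 + 74 + 16 + 115 + 110 + 69 = 448.
Total exposure: 6 + 5 + 1 + 6 + 6 + 3 = 27 seconds.
Conjugate update: add total count to the shape and total exposure to the rate, giving Gamma(474, 45).
Posterior variance = α'/β'² = 474/2025 = 158/675.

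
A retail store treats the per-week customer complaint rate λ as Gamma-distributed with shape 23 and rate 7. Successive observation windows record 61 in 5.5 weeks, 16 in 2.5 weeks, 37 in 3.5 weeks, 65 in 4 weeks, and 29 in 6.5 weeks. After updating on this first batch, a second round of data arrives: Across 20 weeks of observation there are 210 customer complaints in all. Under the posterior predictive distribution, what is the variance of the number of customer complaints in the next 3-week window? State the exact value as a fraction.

Total count: 61 + 16 + 37 + 65 + 29 = 208.
Total exposure: 5.5 + 2.5 + 3.5 + 4 + 6.5 = 22 weeks.
After the first batch: Gamma(23 + 208, 7 + 22) = Gamma(231, 29).
Total count 210 over total exposure 20 weeks.
After the second batch: Gamma(231 + 210, 29 + 20) = Gamma(441, 49).
The posterior predictive for a window of length T is Negative Binomial with variance T·α'·(β'+T)/β'² = 3·441·52/2401 = 1404/49.

1404/49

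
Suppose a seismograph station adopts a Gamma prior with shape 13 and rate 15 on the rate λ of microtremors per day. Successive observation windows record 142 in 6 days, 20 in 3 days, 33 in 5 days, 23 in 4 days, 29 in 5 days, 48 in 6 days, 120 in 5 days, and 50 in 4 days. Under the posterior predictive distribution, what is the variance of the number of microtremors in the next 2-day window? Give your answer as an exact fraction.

Total count: 142 + 20 + 33 + 23 + 29 + 48 + 120 + 50 = 465.
Total exposure: 6 + 3 + 5 + 4 + 5 + 6 + 5 + 4 = 38 days.
The Gamma prior is conjugate for the Poisson rate, so λ | data ~ Gamma(13+465, 15+38) = Gamma(478, 53).
The posterior predictive for a window of length T is Negative Binomial with variance T·α'·(β'+T)/β'² = 2·478·55/2809 = 52580/2809.

52580/2809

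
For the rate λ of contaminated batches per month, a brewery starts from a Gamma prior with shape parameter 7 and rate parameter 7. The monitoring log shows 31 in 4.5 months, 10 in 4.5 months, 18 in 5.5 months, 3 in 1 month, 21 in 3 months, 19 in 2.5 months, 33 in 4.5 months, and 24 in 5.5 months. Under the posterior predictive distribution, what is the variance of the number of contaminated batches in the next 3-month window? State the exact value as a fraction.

10209/722

Total count: 31 + 10 + 18 + 3 + 21 + 19 + 33 + 24 = 159.
Total exposure: 4.5 + 4.5 + 5.5 + 1 + 3 + 2.5 + 4.5 + 5.5 = 31 months.
Gamma(α, β) with Poisson data over total exposure Σt gives posterior Gamma(α+Σx, β+Σt) = Gamma(166, 38).
The posterior predictive for a window of length T is Negative Binomial with variance T·α'·(β'+T)/β'² = 3·166·41/1444 = 10209/722.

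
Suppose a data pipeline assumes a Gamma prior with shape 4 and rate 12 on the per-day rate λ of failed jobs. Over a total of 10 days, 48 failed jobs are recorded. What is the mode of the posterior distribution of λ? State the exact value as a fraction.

51/22

Total count 48 over total exposure 10 days.
By Gamma–Poisson conjugacy, the posterior is Gamma(α + Σx, β + Σt) = Gamma(4 + 48, 12 + 10) = Gamma(52, 22).
Posterior mode = (α'−1)/β' = 51/22.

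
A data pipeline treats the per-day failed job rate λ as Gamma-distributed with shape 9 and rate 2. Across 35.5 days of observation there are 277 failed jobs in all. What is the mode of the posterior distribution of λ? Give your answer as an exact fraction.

Total count 277 over total exposure 35.5 days.
The Gamma prior is conjugate for the Poisson rate, so λ | data ~ Gamma(9+277, 2+35.5) = Gamma(286, 75/2).
Posterior mode = (α'−1)/β' = 285/(75/2) = 38/5.

38/5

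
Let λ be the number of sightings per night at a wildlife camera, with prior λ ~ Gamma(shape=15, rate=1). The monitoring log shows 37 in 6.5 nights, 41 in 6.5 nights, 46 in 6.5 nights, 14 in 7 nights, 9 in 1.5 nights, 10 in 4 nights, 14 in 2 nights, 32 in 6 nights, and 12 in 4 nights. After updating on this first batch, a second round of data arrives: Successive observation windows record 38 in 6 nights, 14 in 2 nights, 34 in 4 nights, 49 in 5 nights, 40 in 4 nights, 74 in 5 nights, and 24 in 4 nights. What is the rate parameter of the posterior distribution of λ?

75

Total count: 37 + 41 + 46 + 14 + 9 + 10 + 14 + 32 + 12 = 215.
Total exposure: 6.5 + 6.5 + 6.5 + 7 + 1.5 + 4 + 2 + 6 + 4 = 44 nights.
After the first batch: Gamma(15 + 215, 1 + 44) = Gamma(230, 45).
Total count: 38 + 14 + 34 + 49 + 40 + 74 + 24 = 273.
Total exposure: 6 + 2 + 4 + 5 + 4 + 5 + 4 = 30 nights.
After the second batch: Gamma(230 + 273, 45 + 30) = Gamma(503, 75).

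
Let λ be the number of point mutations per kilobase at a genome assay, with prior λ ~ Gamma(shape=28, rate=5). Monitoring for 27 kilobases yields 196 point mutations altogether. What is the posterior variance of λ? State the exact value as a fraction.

Total count 196 over total exposure 27 kilobases.
Conjugate update: add total count to the shape and total exposure to the rate, giving Gamma(224, 32).
Posterior variance = α'/β'² = 224/1024 = 7/32.

7/32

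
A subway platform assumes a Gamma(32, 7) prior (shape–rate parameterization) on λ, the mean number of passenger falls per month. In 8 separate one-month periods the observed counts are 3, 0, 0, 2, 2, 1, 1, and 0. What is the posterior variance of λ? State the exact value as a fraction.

Total count: 3 + 0 + 0 + 2 + 2 + 1 + 1 + 0 = 9.
Total exposure: 8 months.
Posterior: α' = 32 + 9 = 41, β' = 7 + 8 = 15.
Posterior variance = α'/β'² = 41/225.

41/225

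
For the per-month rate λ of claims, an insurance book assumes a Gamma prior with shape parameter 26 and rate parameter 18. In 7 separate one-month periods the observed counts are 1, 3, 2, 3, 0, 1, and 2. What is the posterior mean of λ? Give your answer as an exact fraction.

Total count: 1 + 3 + 2 + 3 + 0 + 1 + 2 = 12.
Total exposure: 7 months.
The Gamma prior is conjugate for the Poisson rate, so λ | data ~ Gamma(26+12, 18+7) = Gamma(38, 25).
Posterior mean = α'/β' = 38/25.

38/25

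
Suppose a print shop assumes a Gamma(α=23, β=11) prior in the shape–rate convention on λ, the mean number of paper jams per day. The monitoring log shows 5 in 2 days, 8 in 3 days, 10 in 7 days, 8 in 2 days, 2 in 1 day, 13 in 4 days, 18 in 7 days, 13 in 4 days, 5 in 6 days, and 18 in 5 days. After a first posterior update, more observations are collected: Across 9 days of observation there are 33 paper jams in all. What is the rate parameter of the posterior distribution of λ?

Total count: 5 + 8 + 10 + 8 + 2 + 13 + 18 + 13 + 5 + 18 = 100.
Total exposure: 2 + 3 + 7 + 2 + 1 + 4 + 7 + 4 + 6 + 5 = 41 days.
After the first batch: Gamma(23 + 100, 11 + 41) = Gamma(123, 52).
Total count 33 over total exposure 9 days.
After the second batch: Gamma(123 + 33, 52 + 9) = Gamma(156, 61).

61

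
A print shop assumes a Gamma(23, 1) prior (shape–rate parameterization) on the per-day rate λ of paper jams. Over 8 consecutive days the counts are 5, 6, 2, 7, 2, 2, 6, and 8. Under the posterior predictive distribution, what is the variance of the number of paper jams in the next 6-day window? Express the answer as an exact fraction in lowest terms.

Total count: 5 + 6 + 2 + 7 + 2 + 2 + 6 + 8 = 38.
Total exposure: 8 days.
Gamma(α, β) with Poisson data over total exposure Σt gives posterior Gamma(α+Σx, β+Σt) = Gamma(61, 9).
The posterior predictive for a window of length T is Negative Binomial with variance T·α'·(β'+T)/β'² = 6·61·15/81 = 610/9.

610/9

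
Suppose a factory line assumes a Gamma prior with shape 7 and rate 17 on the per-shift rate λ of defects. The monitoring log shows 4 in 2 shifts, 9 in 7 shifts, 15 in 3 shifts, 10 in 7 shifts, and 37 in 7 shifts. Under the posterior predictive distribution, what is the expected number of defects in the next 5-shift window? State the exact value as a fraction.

Total count: 4 + 9 + 15 + 10 + 37 = 75.
Total exposure: 2 + 7 + 3 + 7 + 7 = 26 shifts.
The Gamma prior is conjugate for the Poisson rate, so λ | data ~ Gamma(7+75, 17+26) = Gamma(82, 43).
Predictive mean over a 5-shift window = T·E[λ|data] = 5·82/43 = 410/43.

410/43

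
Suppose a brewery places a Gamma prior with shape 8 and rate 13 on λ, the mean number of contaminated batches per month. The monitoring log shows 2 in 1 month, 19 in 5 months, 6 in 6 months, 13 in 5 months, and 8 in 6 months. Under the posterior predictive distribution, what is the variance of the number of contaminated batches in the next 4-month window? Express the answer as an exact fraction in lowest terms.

Total count: 2 + 19 + 6 + 13 + 8 = 48.
Total exposure: 1 + 5 + 6 + 5 + 6 = 23 months.
Gamma(α, β) with Poisson data over total exposure Σt gives posterior Gamma(α+Σx, β+Σt) = Gamma(56, 36).
The posterior predictive for a window of length T is Negative Binomial with variance T·α'·(β'+T)/β'² = 4·56·40/1296 = 560/81.

560/81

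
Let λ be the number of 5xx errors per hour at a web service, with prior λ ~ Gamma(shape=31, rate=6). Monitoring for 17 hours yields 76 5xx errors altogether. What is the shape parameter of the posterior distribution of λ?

107

Total count 76 over total exposure 17 hours.
Posterior: α' = 31 + 76 = 107, β' = 6 + 17 = 23.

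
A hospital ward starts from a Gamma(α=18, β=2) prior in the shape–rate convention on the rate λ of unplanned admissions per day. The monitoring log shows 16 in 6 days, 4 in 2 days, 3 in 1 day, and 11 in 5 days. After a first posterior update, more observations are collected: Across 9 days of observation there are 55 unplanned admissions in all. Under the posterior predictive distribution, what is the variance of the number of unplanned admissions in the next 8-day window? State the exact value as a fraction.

Total count: 16 + 4 + 3 + 11 = 34.
Total exposure: 6 + 2 + 1 + 5 = 14 days.
After the first batch: Gamma(18 + 34, 2 + 14) = Gamma(52, 16).
Total count 55 over total exposure 9 days.
After the second batch: Gamma(52 + 55, 16 + 9) = Gamma(107, 25).
The posterior predictive for a window of length T is Negative Binomial with variance T·α'·(β'+T)/β'² = 8·107·33/625 = 28248/625.

28248/625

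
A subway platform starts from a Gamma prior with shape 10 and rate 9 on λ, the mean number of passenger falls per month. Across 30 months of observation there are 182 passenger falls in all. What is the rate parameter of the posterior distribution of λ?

39

Total count 182 over total exposure 30 months.
The Gamma prior is conjugate for the Poisson rate, so λ | data ~ Gamma(10+182, 9+30) = Gamma(192, 39).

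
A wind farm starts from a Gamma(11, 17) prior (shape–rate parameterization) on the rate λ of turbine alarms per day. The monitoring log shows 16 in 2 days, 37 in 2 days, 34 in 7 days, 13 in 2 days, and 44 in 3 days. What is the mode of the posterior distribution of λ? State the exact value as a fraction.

14/3

Total count: 16 + 37 + 34 + 13 + 44 = 144.
Total exposure: 2 + 2 + 7 + 2 + 3 = 16 days.
Posterior: α' = 11 + 144 = 155, β' = 17 + 16 = 33.
Posterior mode = (α'−1)/β' = 154/33 = 14/3.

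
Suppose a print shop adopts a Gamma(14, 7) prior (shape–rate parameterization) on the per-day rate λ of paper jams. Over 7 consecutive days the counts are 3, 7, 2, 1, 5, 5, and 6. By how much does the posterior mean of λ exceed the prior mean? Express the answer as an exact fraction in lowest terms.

Total count: 3 + 7 + 2 + 1 + 5 + 5 + 6 = 29.
Total exposure: 7 days.
The Gamma prior is conjugate for the Poisson rate, so λ | data ~ Gamma(14+29, 7+7) = Gamma(43, 14).
Posterior mean = 43/14 = 43/14; prior mean = 14/7 = 2. Difference = 43/14 − 2 = 15/14.

15/14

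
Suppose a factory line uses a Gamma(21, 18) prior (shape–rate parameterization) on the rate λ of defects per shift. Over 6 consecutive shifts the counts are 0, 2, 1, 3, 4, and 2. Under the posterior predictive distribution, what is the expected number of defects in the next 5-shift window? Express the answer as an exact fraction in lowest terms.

55/8

Total count: 0 + 2 + 1 + 3 + 4 + 2 = 12.
Total exposure: 6 shifts.
Gamma(α, β) with Poisson data over total exposure Σt gives posterior Gamma(α+Σx, β+Σt) = Gamma(33, 24).
Predictive mean over a 5-shift window = T·E[λ|data] = 5·33/24 = 55/8.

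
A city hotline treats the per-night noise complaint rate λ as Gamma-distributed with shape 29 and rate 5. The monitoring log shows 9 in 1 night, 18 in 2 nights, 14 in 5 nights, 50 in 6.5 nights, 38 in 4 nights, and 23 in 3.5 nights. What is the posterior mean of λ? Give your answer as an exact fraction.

181/27

Total count: 9 + 18 + 14 + 50 + 38 + 23 = 152.
Total exposure: 1 + 2 + 5 + 6.5 + 4 + 3.5 = 22 nights.
Gamma(α, β) with Poisson data over total exposure Σt gives posterior Gamma(α+Σx, β+Σt) = Gamma(181, 27).
Posterior mean = α'/β' = 181/27.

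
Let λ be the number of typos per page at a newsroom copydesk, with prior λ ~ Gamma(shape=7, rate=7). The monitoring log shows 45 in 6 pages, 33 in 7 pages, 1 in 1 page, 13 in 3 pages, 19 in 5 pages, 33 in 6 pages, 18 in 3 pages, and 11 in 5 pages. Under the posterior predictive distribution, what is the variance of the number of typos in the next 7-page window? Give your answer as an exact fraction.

63000/1849

Total count: 45 + 33 + 1 + 13 + 19 + 33 + 18 + 11 = 173.
Total exposure: 6 + 7 + 1 + 3 + 5 + 6 + 3 + 5 = 36 pages.
The Gamma prior is conjugate for the Poisson rate, so λ | data ~ Gamma(7+173, 7+36) = Gamma(180, 43).
The posterior predictive for a window of length T is Negative Binomial with variance T·α'·(β'+T)/β'² = 7·180·50/1849 = 63000/1849.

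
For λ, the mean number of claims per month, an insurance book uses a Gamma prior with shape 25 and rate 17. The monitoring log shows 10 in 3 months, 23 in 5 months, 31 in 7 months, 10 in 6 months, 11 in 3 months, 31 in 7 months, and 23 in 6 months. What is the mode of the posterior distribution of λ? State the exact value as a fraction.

Total count: 10 + 23 + 31 + 10 + 11 + 31 + 23 = 139.
Total exposure: 3 + 5 + 7 + 6 + 3 + 7 + 6 = 37 months.
Posterior: α' = 25 + 139 = 164, β' = 17 + 37 = 54.
Posterior mode = (α'−1)/β' = 163/54.

163/54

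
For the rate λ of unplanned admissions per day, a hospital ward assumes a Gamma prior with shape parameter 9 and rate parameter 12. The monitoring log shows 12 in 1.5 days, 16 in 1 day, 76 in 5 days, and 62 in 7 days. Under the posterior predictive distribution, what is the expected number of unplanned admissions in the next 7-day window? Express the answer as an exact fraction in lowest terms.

2450/53

Total count: 12 + 16 + 76 + 62 = 166.
Total exposure: 1.5 + 1 + 5 + 7 = 14.5 days.
Posterior: α' = 9 + 166 = 175, β' = 12 + 14.5 = 53/2.
Predictive mean over a 7-day window = T·E[λ|data] = 7·175/(53/2) = 2450/53.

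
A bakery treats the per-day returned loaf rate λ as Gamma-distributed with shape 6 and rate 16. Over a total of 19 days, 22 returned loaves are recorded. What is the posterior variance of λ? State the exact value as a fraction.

4/175

Total count 22 over total exposure 19 days.
Conjugate update: add total count to the shape and total exposure to the rate, giving Gamma(28, 35).
Posterior variance = α'/β'² = 28/1225 = 4/175.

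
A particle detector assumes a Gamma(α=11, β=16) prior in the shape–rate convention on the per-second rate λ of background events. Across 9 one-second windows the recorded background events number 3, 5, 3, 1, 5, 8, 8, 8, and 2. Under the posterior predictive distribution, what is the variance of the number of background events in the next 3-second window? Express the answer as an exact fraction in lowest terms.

4536/625

Total count: 3 + 5 + 3 + 1 + 5 + 8 + 8 + 8 + 2 = 43.
Total exposure: 9 seconds.
Conjugate update: add total count to the shape and total exposure to the rate, giving Gamma(54, 25).
The posterior predictive for a window of length T is Negative Binomial with variance T·α'·(β'+T)/β'² = 3·54·28/625 = 4536/625.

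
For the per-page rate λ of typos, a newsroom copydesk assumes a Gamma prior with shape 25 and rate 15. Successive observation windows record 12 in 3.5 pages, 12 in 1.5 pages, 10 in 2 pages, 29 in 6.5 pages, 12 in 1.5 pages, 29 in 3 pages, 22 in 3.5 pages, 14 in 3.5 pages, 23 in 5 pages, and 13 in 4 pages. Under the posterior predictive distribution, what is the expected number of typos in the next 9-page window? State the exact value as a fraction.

Total count: 12 + 12 + 10 + 29 + 12 + 29 + 22 + 14 + 23 + 13 = 176.
Total exposure: 3.5 + 1.5 + 2 + 6.5 + 1.5 + 3 + 3.5 + 3.5 + 5 + 4 = 34 pages.
By Gamma–Poisson conjugacy, the posterior is Gamma(α + Σx, β + Σt) = Gamma(25 + 176, 15 + 34) = Gamma(201, 49).
Predictive mean over a 9-page window = T·E[λ|data] = 9·201/49 = 1809/49.

1809/49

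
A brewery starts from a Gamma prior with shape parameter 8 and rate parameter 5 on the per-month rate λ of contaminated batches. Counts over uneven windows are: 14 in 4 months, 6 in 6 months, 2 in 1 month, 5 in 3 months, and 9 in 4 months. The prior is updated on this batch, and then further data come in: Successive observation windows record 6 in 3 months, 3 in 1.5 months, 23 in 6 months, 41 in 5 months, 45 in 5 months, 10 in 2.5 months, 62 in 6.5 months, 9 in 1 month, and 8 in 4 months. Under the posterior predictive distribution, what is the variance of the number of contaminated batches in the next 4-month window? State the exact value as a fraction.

Total count: 14 + 6 + 2 + 5 + 9 = 36.
Total exposure: 4 + 6 + 1 + 3 + 4 = 18 months.
After the first batch: Gamma(8 + 36, 5 + 18) = Gamma(44, 23).
Total count: 6 + 3 + 23 + 41 + 45 + 10 + 62 + 9 + 8 = 207.
Total exposure: 3 + 1.5 + 6 + 5 + 5 + 2.5 + 6.5 + 1 + 4 = 34.5 months.
After the second batch: Gamma(44 + 207, 23 + 34.5) = Gamma(251, 115/2).
The posterior predictive for a window of length T is Negative Binomial with variance T·α'·(β'+T)/β'² = 4·251·(123/2)/(13225/4) = 246984/13225.

246984/13225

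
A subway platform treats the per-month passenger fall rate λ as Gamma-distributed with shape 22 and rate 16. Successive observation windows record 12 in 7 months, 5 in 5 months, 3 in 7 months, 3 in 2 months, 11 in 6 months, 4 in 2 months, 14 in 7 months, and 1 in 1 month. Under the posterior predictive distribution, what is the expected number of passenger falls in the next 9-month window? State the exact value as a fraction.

Total count: 12 + 5 + 3 + 3 + 11 + 4 + 14 + 1 = 53.
Total exposure: 7 + 5 + 7 + 2 + 6 + 2 + 7 + 1 = 37 months.
Conjugate update: add total count to the shape and total exposure to the rate, giving Gamma(75, 53).
Predictive mean over a 9-month window = T·E[λ|data] = 9·75/53 = 675/53.

675/53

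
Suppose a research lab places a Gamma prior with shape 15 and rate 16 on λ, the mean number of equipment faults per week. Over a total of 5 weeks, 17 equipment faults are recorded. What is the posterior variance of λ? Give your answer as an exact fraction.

32/441

Total count 17 over total exposure 5 weeks.
Posterior: α' = 15 + 17 = 32, β' = 16 + 5 = 21.
Posterior variance = α'/β'² = 32/441.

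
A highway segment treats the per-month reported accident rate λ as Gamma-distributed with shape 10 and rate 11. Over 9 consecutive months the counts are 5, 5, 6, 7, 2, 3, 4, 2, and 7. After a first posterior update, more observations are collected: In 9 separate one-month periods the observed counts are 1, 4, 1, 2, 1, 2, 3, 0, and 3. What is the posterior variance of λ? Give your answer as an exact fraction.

68/841

Total count: 5 + 5 + 6 + 7 + 2 + 3 + 4 + 2 + 7 = 41.
Total exposure: 9 months.
After the first batch: Gamma(10 + 41, 11 + 9) = Gamma(51, 20).
Total count: 1 + 4 + 1 + 2 + 1 + 2 + 3 + 0 + 3 = 17.
Total exposure: 9 months.
After the second batch: Gamma(51 + 17, 20 + 9) = Gamma(68, 29).
Posterior variance = α'/β'² = 68/841.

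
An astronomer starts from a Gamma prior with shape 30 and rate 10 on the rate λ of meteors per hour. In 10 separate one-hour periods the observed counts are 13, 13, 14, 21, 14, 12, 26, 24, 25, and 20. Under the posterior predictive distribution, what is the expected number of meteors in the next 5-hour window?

53

Total count: 13 + 13 + 14 + 21 + 14 + 12 + 26 + 24 + 25 + 20 = 182.
Total exposure: 10 hours.
The Gamma prior is conjugate for the Poisson rate, so λ | data ~ Gamma(30+182, 10+10) = Gamma(212, 20).
Predictive mean over a 5-hour window = T·E[λ|data] = 5·212/20 = 53.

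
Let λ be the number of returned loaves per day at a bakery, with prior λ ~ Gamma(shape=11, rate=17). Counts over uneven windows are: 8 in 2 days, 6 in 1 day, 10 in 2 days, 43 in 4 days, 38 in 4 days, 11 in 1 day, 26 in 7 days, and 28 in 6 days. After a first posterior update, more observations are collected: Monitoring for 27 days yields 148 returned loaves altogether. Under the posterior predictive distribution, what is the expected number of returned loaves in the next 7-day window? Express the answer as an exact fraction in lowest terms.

Total count: 8 + 6 + 10 + 43 + 38 + 11 + 26 + 28 = 170.
Total exposure: 2 + 1 + 2 + 4 + 4 + 1 + 7 + 6 = 27 days.
After the first batch: Gamma(11 + 170, 17 + 27) = Gamma(181, 44).
Total count 148 over total exposure 27 days.
After the second batch: Gamma(181 + 148, 44 + 27) = Gamma(329, 71).
Predictive mean over a 7-day window = T·E[λ|data] = 7·329/71 = 2303/71.

2303/71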